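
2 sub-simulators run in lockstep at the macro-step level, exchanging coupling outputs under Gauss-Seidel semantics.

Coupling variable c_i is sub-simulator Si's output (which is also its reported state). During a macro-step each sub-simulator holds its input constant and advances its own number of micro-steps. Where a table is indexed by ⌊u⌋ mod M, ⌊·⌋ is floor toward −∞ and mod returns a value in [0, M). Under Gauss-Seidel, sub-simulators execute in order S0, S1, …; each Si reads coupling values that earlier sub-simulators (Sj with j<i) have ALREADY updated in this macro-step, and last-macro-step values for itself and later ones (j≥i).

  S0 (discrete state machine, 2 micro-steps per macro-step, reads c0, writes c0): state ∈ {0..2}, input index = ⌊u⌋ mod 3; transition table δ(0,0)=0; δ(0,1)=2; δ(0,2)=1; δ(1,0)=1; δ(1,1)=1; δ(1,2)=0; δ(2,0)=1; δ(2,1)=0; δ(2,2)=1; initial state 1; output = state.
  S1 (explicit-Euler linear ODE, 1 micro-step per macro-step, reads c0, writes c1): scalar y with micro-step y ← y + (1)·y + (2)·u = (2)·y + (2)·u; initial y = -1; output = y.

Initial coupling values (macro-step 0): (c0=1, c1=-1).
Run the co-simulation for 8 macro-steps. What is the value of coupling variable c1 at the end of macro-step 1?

macro 1: S0 reads c0=1 → after 2×micro: 1; S1 reads c0=1 → after 1×micro: 0 ⇒ (c0=1, c1=0)
macro 2: S0 reads c0=1 → after 2×micro: 1; S1 reads c0=1 → after 1×micro: 2 ⇒ (c0=1, c1=2)
macro 3: S0 reads c0=1 → after 2×micro: 1; S1 reads c0=1 → after 1×micro: 6 ⇒ (c0=1, c1=6)
macro 4: S0 reads c0=1 → after 2×micro: 1; S1 reads c0=1 → after 1×micro: 14 ⇒ (c0=1, c1=14)
macro 5: S0 reads c0=1 → after 2×micro: 1; S1 reads c0=1 → after 1×micro: 30 ⇒ (c0=1, c1=30)
macro 6: S0 reads c0=1 → after 2×micro: 1; S1 reads c0=1 → after 1×micro: 62 ⇒ (c0=1, c1=62)
macro 7: S0 reads c0=1 → after 2×micro: 1; S1 reads c0=1 → after 1×micro: 126 ⇒ (c0=1, c1=126)
macro 8: S0 reads c0=1 → after 2×micro: 1; S1 reads c0=1 → after 1×micro: 254 ⇒ (c0=1, c1=254)

c1 at macro-step 1 = 0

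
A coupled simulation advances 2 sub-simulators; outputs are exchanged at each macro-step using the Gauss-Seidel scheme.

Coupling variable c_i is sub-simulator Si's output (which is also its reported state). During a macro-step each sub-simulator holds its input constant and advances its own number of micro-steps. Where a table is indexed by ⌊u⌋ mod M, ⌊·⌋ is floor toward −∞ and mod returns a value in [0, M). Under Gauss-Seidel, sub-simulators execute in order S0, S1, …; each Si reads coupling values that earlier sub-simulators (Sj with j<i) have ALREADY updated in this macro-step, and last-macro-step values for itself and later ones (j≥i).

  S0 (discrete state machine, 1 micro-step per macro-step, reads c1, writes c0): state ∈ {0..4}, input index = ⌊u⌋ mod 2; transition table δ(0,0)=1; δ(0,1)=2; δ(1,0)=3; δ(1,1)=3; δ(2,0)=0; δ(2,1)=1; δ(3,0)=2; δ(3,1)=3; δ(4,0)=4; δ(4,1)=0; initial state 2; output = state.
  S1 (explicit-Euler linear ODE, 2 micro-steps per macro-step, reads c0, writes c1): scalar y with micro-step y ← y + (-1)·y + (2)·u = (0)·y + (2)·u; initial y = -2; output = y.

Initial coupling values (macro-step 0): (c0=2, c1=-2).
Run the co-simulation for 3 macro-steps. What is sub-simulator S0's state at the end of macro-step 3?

S0 state at macro-step 3 = 3

macro 1: S0 reads c1=-2 → after 1×micro: 0; S1 reads c0=0 → after 2×micro: 0 ⇒ (c0=0, c1=0)
macro 2: S0 reads c1=0 → after 1×micro: 1; S1 reads c0=1 → after 2×micro: 2 ⇒ (c0=1, c1=2)
macro 3: S0 reads c1=2 → after 1×micro: 3; S1 reads c0=3 → after 2×micro: 6 ⇒ (c0=3, c1=6)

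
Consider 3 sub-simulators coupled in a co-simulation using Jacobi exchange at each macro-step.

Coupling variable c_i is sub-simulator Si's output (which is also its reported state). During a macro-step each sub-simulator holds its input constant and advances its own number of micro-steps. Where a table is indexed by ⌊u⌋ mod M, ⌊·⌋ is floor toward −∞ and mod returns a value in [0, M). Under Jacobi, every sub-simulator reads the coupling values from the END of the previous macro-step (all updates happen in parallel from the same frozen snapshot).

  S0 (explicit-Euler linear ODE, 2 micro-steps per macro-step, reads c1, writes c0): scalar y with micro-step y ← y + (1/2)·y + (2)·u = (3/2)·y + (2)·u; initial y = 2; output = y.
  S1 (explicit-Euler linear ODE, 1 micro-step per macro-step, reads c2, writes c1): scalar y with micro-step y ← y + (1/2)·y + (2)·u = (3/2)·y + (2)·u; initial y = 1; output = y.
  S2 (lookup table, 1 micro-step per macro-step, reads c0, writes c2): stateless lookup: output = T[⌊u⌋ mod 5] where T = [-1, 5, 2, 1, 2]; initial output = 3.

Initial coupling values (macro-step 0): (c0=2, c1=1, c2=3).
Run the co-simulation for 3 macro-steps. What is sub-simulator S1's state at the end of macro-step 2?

macro 1: S0 reads c1=1 → after 2×micro: 19/2; S1 reads c2=3 → after 1×micro: 15/2; S2 reads c0=2 → after 1×micro: 2 ⇒ (c0=19/2, c1=15/2, c2=2)
macro 2: S0 reads c1=15/2 → after 2×micro: 471/8; S1 reads c2=2 → after 1×micro: 61/4; S2 reads c0=19/2 → after 1×micro: 2 ⇒ (c0=471/8, c1=61/4, c2=2)
macro 3: S0 reads c1=61/4 → after 2×micro: 6679/32; S1 reads c2=2 → after 1×micro: 215/8; S2 reads c0=471/8 → after 1×micro: 1 ⇒ (c0=6679/32, c1=215/8, c2=1)

S1 state at macro-step 2 = 61/4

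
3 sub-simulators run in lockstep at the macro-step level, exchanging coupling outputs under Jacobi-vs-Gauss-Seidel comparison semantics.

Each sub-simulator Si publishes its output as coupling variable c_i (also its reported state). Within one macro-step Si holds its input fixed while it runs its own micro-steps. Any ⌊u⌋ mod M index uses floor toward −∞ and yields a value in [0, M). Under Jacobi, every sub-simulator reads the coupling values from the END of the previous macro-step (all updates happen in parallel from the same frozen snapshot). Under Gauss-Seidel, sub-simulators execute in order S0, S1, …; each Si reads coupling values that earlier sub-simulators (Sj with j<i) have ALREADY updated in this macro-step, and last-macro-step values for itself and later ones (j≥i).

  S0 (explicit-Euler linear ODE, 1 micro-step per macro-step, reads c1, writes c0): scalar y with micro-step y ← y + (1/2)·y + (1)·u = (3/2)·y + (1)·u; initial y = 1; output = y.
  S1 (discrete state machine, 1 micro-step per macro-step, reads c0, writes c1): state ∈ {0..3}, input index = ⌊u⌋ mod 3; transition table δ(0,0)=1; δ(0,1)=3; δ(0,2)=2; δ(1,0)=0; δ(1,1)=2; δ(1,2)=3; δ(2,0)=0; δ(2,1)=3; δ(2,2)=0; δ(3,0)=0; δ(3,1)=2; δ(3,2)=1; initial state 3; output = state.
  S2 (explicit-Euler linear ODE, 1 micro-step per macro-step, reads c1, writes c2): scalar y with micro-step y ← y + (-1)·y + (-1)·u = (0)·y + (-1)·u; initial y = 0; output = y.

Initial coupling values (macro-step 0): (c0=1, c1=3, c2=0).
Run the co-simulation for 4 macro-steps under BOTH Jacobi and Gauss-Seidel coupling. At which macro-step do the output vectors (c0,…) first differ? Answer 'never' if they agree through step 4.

[Jacobi] macro 1: S0 reads c1=3 → after 1×micro: 9/2; S1 reads c0=1 → after 1×micro: 2; S2 reads c1=3 → after 1×micro: -3 ⇒ (c0=9/2, c1=2, c2=-3)
[Jacobi] macro 2: S0 reads c1=2 → after 1×micro: 35/4; S1 reads c0=9/2 → after 1×micro: 3; S2 reads c1=2 → after 1×micro: -2 ⇒ (c0=35/4, c1=3, c2=-2)
[Jacobi] macro 3: S0 reads c1=3 → after 1×micro: 129/8; S1 reads c0=35/4 → after 1×micro: 1; S2 reads c1=3 → after 1×micro: -3 ⇒ (c0=129/8, c1=1, c2=-3)
[Jacobi] macro 4: S0 reads c1=1 → after 1×micro: 403/16; S1 reads c0=129/8 → after 1×micro: 2; S2 reads c1=1 → after 1×micro: -1 ⇒ (c0=403/16, c1=2, c2=-1)
[Gauss-Seidel] macro 1: S0 reads c1=3 → after 1×micro: 9/2; S1 reads c0=9/2 → after 1×micro: 2; S2 reads c1=2 → after 1×micro: -2 ⇒ (c0=9/2, c1=2, c2=-2)
[Gauss-Seidel] macro 2: S0 reads c1=2 → after 1×micro: 35/4; S1 reads c0=35/4 → after 1×micro: 0; S2 reads c1=0 → after 1×micro: 0 ⇒ (c0=35/4, c1=0, c2=0)
[Gauss-Seidel] macro 3: S0 reads c1=0 → after 1×micro: 105/8; S1 reads c0=105/8 → after 1×micro: 3; S2 reads c1=3 → after 1×micro: -3 ⇒ (c0=105/8, c1=3, c2=-3)
[Gauss-Seidel] macro 4: S0 reads c1=3 → after 1×micro: 363/16; S1 reads c0=363/16 → after 1×micro: 2; S2 reads c1=2 → after 1×micro: -2 ⇒ (c0=363/16, c1=2, c2=-2)

first divergence at macro-step: 1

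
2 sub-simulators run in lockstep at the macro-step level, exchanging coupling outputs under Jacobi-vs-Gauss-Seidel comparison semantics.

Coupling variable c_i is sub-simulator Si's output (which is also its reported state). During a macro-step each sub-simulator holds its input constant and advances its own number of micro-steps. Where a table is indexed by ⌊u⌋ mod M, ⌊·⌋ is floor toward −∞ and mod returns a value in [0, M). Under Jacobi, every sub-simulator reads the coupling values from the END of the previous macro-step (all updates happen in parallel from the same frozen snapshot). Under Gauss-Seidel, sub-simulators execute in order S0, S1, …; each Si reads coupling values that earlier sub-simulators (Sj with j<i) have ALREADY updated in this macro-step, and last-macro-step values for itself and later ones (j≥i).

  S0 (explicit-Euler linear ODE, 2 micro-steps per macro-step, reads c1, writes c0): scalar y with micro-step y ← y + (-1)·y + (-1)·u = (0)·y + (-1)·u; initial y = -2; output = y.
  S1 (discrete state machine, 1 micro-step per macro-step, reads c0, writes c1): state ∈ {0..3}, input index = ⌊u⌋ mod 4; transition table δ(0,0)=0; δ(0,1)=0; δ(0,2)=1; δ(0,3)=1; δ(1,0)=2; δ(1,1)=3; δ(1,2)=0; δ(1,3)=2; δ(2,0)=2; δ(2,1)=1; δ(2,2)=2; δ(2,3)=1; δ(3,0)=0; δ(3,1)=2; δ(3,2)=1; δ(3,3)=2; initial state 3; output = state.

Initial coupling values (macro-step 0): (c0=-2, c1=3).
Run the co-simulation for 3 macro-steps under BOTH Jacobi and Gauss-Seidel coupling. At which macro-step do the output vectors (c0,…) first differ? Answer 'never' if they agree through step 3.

first divergence at macro-step: 1

[Jacobi] macro 1: S0 reads c1=3 → after 2×micro: -3; S1 reads c0=-2 → after 1×micro: 1 ⇒ (c0=-3, c1=1)
[Jacobi] macro 2: S0 reads c1=1 → after 2×micro: -1; S1 reads c0=-3 → after 1×micro: 3 ⇒ (c0=-1, c1=3)
[Jacobi] macro 3: S0 reads c1=3 → after 2×micro: -3; S1 reads c0=-1 → after 1×micro: 2 ⇒ (c0=-3, c1=2)
[Gauss-Seidel] macro 1: S0 reads c1=3 → after 2×micro: -3; S1 reads c0=-3 → after 1×micro: 2 ⇒ (c0=-3, c1=2)
[Gauss-Seidel] macro 2: S0 reads c1=2 → after 2×micro: -2; S1 reads c0=-2 → after 1×micro: 2 ⇒ (c0=-2, c1=2)
[Gauss-Seidel] macro 3: S0 reads c1=2 → after 2×micro: -2; S1 reads c0=-2 → after 1×micro: 2 ⇒ (c0=-2, c1=2)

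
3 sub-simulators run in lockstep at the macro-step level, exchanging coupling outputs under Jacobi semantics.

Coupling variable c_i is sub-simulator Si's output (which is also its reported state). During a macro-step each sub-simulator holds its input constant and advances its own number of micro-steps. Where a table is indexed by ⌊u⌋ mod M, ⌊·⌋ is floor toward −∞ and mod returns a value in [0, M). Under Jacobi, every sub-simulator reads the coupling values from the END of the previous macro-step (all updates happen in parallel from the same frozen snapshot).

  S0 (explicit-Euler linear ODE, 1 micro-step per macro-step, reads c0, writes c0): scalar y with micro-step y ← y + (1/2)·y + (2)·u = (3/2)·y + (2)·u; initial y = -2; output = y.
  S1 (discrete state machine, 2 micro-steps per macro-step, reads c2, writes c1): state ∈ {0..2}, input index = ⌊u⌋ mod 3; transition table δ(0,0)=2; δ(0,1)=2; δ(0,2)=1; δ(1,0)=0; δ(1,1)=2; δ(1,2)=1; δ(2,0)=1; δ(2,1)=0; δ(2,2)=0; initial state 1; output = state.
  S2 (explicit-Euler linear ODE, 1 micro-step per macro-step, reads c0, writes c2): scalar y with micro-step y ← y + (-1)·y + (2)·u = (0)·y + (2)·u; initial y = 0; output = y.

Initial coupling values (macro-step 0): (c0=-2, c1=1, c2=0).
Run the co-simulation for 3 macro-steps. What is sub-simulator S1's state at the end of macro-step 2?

macro 1: S0 reads c0=-2 → after 1×micro: -7; S1 reads c2=0 → after 2×micro: 2; S2 reads c0=-2 → after 1×micro: -4 ⇒ (c0=-7, c1=2, c2=-4)
macro 2: S0 reads c0=-7 → after 1×micro: -49/2; S1 reads c2=-4 → after 2×micro: 1; S2 reads c0=-7 → after 1×micro: -14 ⇒ (c0=-49/2, c1=1, c2=-14)
macro 3: S0 reads c0=-49/2 → after 1×micro: -343/4; S1 reads c2=-14 → after 2×micro: 0; S2 reads c0=-49/2 → after 1×micro: -49 ⇒ (c0=-343/4, c1=0, c2=-49)

S1 state at macro-step 2 = 1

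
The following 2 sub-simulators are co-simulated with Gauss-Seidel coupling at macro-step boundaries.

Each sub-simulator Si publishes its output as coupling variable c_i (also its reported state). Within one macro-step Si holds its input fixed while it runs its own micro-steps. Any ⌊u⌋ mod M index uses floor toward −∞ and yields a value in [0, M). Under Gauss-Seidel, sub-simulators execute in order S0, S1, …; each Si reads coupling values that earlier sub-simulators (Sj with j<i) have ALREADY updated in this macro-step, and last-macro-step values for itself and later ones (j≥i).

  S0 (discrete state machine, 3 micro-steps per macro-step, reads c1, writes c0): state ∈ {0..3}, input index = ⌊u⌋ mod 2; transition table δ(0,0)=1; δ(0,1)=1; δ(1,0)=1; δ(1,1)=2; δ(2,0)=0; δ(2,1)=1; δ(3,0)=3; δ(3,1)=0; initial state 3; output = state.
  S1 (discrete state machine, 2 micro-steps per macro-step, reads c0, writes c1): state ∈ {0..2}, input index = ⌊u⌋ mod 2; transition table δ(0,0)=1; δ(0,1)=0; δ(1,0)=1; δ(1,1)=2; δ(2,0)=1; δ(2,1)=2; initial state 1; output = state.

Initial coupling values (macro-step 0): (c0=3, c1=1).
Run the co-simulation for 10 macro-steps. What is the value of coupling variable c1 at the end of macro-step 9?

macro 1: S0 reads c1=1 → after 3×micro: 2; S1 reads c0=2 → after 2×micro: 1 ⇒ (c0=2, c1=1)
macro 2: S0 reads c1=1 → after 3×micro: 1; S1 reads c0=1 → after 2×micro: 2 ⇒ (c0=1, c1=2)
macro 3: S0 reads c1=2 → after 3×micro: 1; S1 reads c0=1 → after 2×micro: 2 ⇒ (c0=1, c1=2)
macro 4: S0 reads c1=2 → after 3×micro: 1; S1 reads c0=1 → after 2×micro: 2 ⇒ (c0=1, c1=2)
macro 5: S0 reads c1=2 → after 3×micro: 1; S1 reads c0=1 → after 2×micro: 2 ⇒ (c0=1, c1=2)
macro 6: S0 reads c1=2 → after 3×micro: 1; S1 reads c0=1 → after 2×micro: 2 ⇒ (c0=1, c1=2)
macro 7: S0 reads c1=2 → after 3×micro: 1; S1 reads c0=1 → after 2×micro: 2 ⇒ (c0=1, c1=2)
macro 8: S0 reads c1=2 → after 3×micro: 1; S1 reads c0=1 → after 2×micro: 2 ⇒ (c0=1, c1=2)
macro 9: S0 reads c1=2 → after 3×micro: 1; S1 reads c0=1 → after 2×micro: 2 ⇒ (c0=1, c1=2)
macro 10: S0 reads c1=2 → after 3×micro: 1; S1 reads c0=1 → after 2×micro: 2 ⇒ (c0=1, c1=2)

c1 at macro-step 9 = 2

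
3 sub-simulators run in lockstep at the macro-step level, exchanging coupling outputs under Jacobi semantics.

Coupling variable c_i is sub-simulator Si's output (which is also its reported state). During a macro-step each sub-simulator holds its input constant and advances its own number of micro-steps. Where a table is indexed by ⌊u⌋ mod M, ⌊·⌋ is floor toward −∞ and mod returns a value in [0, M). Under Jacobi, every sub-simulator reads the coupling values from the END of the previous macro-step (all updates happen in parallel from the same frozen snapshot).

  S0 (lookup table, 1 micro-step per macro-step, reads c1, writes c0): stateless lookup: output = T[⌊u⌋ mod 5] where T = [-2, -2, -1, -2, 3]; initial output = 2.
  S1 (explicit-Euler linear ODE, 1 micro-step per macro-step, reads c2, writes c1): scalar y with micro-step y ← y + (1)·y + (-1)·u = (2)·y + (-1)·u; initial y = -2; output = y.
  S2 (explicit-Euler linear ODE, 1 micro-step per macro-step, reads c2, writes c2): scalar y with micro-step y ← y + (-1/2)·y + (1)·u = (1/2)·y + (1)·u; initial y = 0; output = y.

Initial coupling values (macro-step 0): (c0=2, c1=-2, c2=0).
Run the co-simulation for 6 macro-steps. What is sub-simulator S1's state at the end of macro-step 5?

macro 1: S0 reads c1=-2 → after 1×micro: -2; S1 reads c2=0 → after 1×micro: -4; S2 reads c2=0 → after 1×micro: 0 ⇒ (c0=-2, c1=-4, c2=0)
macro 2: S0 reads c1=-4 → after 1×micro: -2; S1 reads c2=0 → after 1×micro: -8; S2 reads c2=0 → after 1×micro: 0 ⇒ (c0=-2, c1=-8, c2=0)
macro 3: S0 reads c1=-8 → after 1×micro: -1; S1 reads c2=0 → after 1×micro: -16; S2 reads c2=0 → after 1×micro: 0 ⇒ (c0=-1, c1=-16, c2=0)
macro 4: S0 reads c1=-16 → after 1×micro: 3; S1 reads c2=0 → after 1×micro: -32; S2 reads c2=0 → after 1×micro: 0 ⇒ (c0=3, c1=-32, c2=0)
macro 5: S0 reads c1=-32 → after 1×micro: -2; S1 reads c2=0 → after 1×micro: -64; S2 reads c2=0 → after 1×micro: 0 ⇒ (c0=-2, c1=-64, c2=0)
macro 6: S0 reads c1=-64 → after 1×micro: -2; S1 reads c2=0 → after 1×micro: -128; S2 reads c2=0 → after 1×micro: 0 ⇒ (c0=-2, c1=-128, c2=0)

S1 state at macro-step 5 = -64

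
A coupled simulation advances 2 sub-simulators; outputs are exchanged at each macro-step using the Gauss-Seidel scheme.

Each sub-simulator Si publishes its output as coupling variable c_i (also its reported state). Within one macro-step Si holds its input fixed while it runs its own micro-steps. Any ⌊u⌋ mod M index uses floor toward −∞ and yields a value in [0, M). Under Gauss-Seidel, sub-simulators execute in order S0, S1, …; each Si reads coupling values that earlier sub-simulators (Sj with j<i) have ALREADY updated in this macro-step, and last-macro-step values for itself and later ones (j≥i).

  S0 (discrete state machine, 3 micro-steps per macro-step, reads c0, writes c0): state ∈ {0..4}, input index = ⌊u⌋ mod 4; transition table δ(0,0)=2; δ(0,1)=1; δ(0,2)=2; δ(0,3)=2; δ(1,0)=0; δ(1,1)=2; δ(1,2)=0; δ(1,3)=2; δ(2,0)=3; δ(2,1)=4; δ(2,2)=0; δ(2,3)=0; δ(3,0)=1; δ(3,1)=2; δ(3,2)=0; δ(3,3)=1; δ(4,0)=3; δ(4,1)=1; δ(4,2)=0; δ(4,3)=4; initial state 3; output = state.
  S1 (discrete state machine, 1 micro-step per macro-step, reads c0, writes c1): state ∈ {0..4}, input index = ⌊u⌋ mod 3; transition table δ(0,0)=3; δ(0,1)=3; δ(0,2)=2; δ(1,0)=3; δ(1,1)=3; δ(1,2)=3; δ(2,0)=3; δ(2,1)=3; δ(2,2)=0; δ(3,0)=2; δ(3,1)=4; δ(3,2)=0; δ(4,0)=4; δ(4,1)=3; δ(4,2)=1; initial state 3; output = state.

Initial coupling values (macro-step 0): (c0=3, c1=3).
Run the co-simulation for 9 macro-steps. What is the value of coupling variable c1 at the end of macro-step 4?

macro 1: S0 reads c0=3 → after 3×micro: 0; S1 reads c0=0 → after 1×micro: 2 ⇒ (c0=0, c1=2)
macro 2: S0 reads c0=0 → after 3×micro: 1; S1 reads c0=1 → after 1×micro: 3 ⇒ (c0=1, c1=3)
macro 3: S0 reads c0=1 → after 3×micro: 1; S1 reads c0=1 → after 1×micro: 4 ⇒ (c0=1, c1=4)
macro 4: S0 reads c0=1 → after 3×micro: 1; S1 reads c0=1 → after 1×micro: 3 ⇒ (c0=1, c1=3)
macro 5: S0 reads c0=1 → after 3×micro: 1; S1 reads c0=1 → after 1×micro: 4 ⇒ (c0=1, c1=4)
macro 6: S0 reads c0=1 → after 3×micro: 1; S1 reads c0=1 → after 1×micro: 3 ⇒ (c0=1, c1=3)
macro 7: S0 reads c0=1 → after 3×micro: 1; S1 reads c0=1 → after 1×micro: 4 ⇒ (c0=1, c1=4)
macro 8: S0 reads c0=1 → after 3×micro: 1; S1 reads c0=1 → after 1×micro: 3 ⇒ (c0=1, c1=3)
macro 9: S0 reads c0=1 → after 3×micro: 1; S1 reads c0=1 → after 1×micro: 4 ⇒ (c0=1, c1=4)

c1 at macro-step 4 = 3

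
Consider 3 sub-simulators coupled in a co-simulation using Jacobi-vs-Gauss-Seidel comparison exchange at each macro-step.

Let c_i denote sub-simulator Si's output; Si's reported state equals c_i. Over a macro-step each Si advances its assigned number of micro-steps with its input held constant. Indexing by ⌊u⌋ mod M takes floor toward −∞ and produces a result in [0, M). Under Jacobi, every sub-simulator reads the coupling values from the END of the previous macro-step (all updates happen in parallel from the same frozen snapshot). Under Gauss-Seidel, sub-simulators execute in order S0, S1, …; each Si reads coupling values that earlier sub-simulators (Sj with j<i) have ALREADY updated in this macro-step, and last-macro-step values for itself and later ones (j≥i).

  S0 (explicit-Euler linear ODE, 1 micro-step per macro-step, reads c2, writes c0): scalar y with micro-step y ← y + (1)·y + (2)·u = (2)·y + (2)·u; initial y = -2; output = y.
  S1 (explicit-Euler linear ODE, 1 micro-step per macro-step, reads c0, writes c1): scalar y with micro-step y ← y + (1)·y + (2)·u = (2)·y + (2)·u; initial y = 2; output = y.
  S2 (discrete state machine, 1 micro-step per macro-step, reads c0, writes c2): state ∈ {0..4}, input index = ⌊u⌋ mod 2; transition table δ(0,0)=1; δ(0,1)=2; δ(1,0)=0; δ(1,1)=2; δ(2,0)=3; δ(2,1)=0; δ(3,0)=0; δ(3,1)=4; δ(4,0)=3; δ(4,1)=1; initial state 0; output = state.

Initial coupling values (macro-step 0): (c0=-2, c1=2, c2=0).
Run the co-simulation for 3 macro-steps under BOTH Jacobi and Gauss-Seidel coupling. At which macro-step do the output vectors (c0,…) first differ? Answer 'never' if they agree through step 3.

[Jacobi] macro 1: S0 reads c2=0 → after 1×micro: -4; S1 reads c0=-2 → after 1×micro: 0; S2 reads c0=-2 → after 1×micro: 1 ⇒ (c0=-4, c1=0, c2=1)
[Jacobi] macro 2: S0 reads c2=1 → after 1×micro: -6; S1 reads c0=-4 → after 1×micro: -8; S2 reads c0=-4 → after 1×micro: 0 ⇒ (c0=-6, c1=-8, c2=0)
[Jacobi] macro 3: S0 reads c2=0 → after 1×micro: -12; S1 reads c0=-6 → after 1×micro: -28; S2 reads c0=-6 → after 1×micro: 1 ⇒ (c0=-12, c1=-28, c2=1)
[Gauss-Seidel] macro 1: S0 reads c2=0 → after 1×micro: -4; S1 reads c0=-4 → after 1×micro: -4; S2 reads c0=-4 → after 1×micro: 1 ⇒ (c0=-4, c1=-4, c2=1)
[Gauss-Seidel] macro 2: S0 reads c2=1 → after 1×micro: -6; S1 reads c0=-6 → after 1×micro: -20; S2 reads c0=-6 → after 1×micro: 0 ⇒ (c0=-6, c1=-20, c2=0)
[Gauss-Seidel] macro 3: S0 reads c2=0 → after 1×micro: -12; S1 reads c0=-12 → after 1×micro: -64; S2 reads c0=-12 → after 1×micro: 1 ⇒ (c0=-12, c1=-64, c2=1)

first divergence at macro-step: 1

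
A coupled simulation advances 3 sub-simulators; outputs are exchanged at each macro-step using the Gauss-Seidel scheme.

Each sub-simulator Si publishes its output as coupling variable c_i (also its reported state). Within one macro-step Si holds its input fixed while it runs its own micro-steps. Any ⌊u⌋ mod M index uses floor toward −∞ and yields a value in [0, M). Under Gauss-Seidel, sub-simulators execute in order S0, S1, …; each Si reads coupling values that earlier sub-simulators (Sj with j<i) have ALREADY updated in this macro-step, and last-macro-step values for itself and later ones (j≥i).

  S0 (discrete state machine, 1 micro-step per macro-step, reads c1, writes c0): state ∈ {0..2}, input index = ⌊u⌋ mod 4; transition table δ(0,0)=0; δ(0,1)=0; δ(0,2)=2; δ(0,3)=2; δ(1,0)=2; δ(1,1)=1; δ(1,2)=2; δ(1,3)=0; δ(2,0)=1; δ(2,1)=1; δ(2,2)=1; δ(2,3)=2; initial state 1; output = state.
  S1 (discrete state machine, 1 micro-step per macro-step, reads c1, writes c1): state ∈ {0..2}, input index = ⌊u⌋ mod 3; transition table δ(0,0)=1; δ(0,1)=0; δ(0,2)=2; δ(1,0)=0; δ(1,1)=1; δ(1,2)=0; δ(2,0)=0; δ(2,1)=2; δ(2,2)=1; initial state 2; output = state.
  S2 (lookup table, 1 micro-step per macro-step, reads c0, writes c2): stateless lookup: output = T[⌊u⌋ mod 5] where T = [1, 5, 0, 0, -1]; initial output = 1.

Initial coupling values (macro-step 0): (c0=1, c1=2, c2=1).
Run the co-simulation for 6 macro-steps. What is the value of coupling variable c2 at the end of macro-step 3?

c2 at macro-step 3 = 5

macro 1: S0 reads c1=2 → after 1×micro: 2; S1 reads c1=2 → after 1×micro: 1; S2 reads c0=2 → after 1×micro: 0 ⇒ (c0=2, c1=1, c2=0)
macro 2: S0 reads c1=1 → after 1×micro: 1; S1 reads c1=1 → after 1×micro: 1; S2 reads c0=1 → after 1×micro: 5 ⇒ (c0=1, c1=1, c2=5)
macro 3: S0 reads c1=1 → after 1×micro: 1; S1 reads c1=1 → after 1×micro: 1; S2 reads c0=1 → after 1×micro: 5 ⇒ (c0=1, c1=1, c2=5)
macro 4: S0 reads c1=1 → after 1×micro: 1; S1 reads c1=1 → after 1×micro: 1; S2 reads c0=1 → after 1×micro: 5 ⇒ (c0=1, c1=1, c2=5)
macro 5: S0 reads c1=1 → after 1×micro: 1; S1 reads c1=1 → after 1×micro: 1; S2 reads c0=1 → after 1×micro: 5 ⇒ (c0=1, c1=1, c2=5)
macro 6: S0 reads c1=1 → after 1×micro: 1; S1 reads c1=1 → after 1×micro: 1; S2 reads c0=1 → after 1×micro: 5 ⇒ (c0=1, c1=1, c2=5)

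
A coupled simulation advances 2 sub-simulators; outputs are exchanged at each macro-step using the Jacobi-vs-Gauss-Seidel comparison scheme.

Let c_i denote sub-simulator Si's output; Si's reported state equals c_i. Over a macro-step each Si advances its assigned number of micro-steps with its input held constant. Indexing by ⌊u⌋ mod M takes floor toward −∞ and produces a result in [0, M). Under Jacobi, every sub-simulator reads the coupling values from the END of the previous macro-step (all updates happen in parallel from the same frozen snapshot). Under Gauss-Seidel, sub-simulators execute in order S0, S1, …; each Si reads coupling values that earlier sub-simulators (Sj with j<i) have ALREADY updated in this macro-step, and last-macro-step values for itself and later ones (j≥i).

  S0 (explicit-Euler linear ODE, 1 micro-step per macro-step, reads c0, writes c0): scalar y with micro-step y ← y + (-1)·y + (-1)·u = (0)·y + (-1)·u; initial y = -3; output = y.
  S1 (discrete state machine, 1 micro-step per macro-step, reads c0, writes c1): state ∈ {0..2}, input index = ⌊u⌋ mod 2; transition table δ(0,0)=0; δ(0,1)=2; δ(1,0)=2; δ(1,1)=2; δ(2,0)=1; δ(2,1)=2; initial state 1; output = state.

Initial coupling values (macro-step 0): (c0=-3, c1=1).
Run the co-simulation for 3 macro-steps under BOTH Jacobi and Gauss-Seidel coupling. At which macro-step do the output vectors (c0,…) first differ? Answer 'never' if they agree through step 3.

[Jacobi] macro 1: S0 reads c0=-3 → after 1×micro: 3; S1 reads c0=-3 → after 1×micro: 2 ⇒ (c0=3, c1=2)
[Jacobi] macro 2: S0 reads c0=3 → after 1×micro: -3; S1 reads c0=3 → after 1×micro: 2 ⇒ (c0=-3, c1=2)
[Jacobi] macro 3: S0 reads c0=-3 → after 1×micro: 3; S1 reads c0=-3 → after 1×micro: 2 ⇒ (c0=3, c1=2)
[Gauss-Seidel] macro 1: S0 reads c0=-3 → after 1×micro: 3; S1 reads c0=3 → after 1×micro: 2 ⇒ (c0=3, c1=2)
[Gauss-Seidel] macro 2: S0 reads c0=3 → after 1×micro: -3; S1 reads c0=-3 → after 1×micro: 2 ⇒ (c0=-3, c1=2)
[Gauss-Seidel] macro 3: S0 reads c0=-3 → after 1×micro: 3; S1 reads c0=3 → after 1×micro: 2 ⇒ (c0=3, c1=2)

first divergence at macro-step: never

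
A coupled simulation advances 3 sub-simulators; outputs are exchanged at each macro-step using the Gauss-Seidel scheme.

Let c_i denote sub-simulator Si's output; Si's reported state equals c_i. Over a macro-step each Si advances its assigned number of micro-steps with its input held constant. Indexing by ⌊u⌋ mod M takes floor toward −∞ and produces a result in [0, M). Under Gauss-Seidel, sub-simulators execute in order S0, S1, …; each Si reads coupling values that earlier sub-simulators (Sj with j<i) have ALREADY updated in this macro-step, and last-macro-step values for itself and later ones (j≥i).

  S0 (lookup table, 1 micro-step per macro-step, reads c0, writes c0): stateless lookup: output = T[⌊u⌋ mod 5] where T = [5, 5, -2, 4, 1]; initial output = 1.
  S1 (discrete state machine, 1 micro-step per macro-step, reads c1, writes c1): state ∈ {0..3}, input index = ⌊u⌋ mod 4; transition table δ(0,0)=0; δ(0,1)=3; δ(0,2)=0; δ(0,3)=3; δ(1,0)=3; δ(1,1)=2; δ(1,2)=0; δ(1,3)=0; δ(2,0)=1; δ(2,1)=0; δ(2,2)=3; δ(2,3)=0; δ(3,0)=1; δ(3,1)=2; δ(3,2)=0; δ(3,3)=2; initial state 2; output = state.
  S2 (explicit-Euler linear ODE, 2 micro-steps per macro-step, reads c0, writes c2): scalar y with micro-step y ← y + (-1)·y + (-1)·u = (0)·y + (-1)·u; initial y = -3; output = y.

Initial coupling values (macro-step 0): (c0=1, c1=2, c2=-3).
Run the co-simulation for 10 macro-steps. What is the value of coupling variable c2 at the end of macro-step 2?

c2 at macro-step 2 = -5

macro 1: S0 reads c0=1 → after 1×micro: 5; S1 reads c1=2 → after 1×micro: 3; S2 reads c0=5 → after 2×micro: -5 ⇒ (c0=5, c1=3, c2=-5)
macro 2: S0 reads c0=5 → after 1×micro: 5; S1 reads c1=3 → after 1×micro: 2; S2 reads c0=5 → after 2×micro: -5 ⇒ (c0=5, c1=2, c2=-5)
macro 3: S0 reads c0=5 → after 1×micro: 5; S1 reads c1=2 → after 1×micro: 3; S2 reads c0=5 → after 2×micro: -5 ⇒ (c0=5, c1=3, c2=-5)
macro 4: S0 reads c0=5 → after 1×micro: 5; S1 reads c1=3 → after 1×micro: 2; S2 reads c0=5 → after 2×micro: -5 ⇒ (c0=5, c1=2, c2=-5)
macro 5: S0 reads c0=5 → after 1×micro: 5; S1 reads c1=2 → after 1×micro: 3; S2 reads c0=5 → after 2×micro: -5 ⇒ (c0=5, c1=3, c2=-5)
macro 6: S0 reads c0=5 → after 1×micro: 5; S1 reads c1=3 → after 1×micro: 2; S2 reads c0=5 → after 2×micro: -5 ⇒ (c0=5, c1=2, c2=-5)
macro 7: S0 reads c0=5 → after 1×micro: 5; S1 reads c1=2 → after 1×micro: 3; S2 reads c0=5 → after 2×micro: -5 ⇒ (c0=5, c1=3, c2=-5)
macro 8: S0 reads c0=5 → after 1×micro: 5; S1 reads c1=3 → after 1×micro: 2; S2 reads c0=5 → after 2×micro: -5 ⇒ (c0=5, c1=2, c2=-5)
macro 9: S0 reads c0=5 → after 1×micro: 5; S1 reads c1=2 → after 1×micro: 3; S2 reads c0=5 → after 2×micro: -5 ⇒ (c0=5, c1=3, c2=-5)
macro 10: S0 reads c0=5 → after 1×micro: 5; S1 reads c1=3 → after 1×micro: 2; S2 reads c0=5 → after 2×micro: -5 ⇒ (c0=5, c1=2, c2=-5)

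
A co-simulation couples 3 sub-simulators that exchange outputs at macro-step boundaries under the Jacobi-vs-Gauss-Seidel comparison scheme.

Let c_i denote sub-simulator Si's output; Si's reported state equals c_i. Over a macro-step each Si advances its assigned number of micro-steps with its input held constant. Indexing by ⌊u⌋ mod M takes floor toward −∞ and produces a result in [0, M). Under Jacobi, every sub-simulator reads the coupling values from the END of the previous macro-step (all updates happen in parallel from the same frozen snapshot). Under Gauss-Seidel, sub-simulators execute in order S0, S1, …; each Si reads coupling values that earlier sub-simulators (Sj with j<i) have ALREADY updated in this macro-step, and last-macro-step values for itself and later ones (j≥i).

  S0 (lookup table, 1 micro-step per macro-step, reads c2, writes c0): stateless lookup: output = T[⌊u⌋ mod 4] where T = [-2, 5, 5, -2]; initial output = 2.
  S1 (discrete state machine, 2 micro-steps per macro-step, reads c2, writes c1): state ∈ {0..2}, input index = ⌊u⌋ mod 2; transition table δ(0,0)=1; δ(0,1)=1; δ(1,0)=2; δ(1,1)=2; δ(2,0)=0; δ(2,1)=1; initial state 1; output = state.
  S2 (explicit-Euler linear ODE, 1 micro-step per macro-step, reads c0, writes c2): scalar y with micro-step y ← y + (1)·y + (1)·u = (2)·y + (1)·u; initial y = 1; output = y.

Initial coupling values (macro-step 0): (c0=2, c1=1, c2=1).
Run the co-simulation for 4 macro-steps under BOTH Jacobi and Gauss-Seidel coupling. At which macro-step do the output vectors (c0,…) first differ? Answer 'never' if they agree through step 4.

[Jacobi] macro 1: S0 reads c2=1 → after 1×micro: 5; S1 reads c2=1 → after 2×micro: 1; S2 reads c0=2 → after 1×micro: 4 ⇒ (c0=5, c1=1, c2=4)
[Jacobi] macro 2: S0 reads c2=4 → after 1×micro: -2; S1 reads c2=4 → after 2×micro: 0; S2 reads c0=5 → after 1×micro: 13 ⇒ (c0=-2, c1=0, c2=13)
[Jacobi] macro 3: S0 reads c2=13 → after 1×micro: 5; S1 reads c2=13 → after 2×micro: 2; S2 reads c0=-2 → after 1×micro: 24 ⇒ (c0=5, c1=2, c2=24)
[Jacobi] macro 4: S0 reads c2=24 → after 1×micro: -2; S1 reads c2=24 → after 2×micro: 1; S2 reads c0=5 → after 1×micro: 53 ⇒ (c0=-2, c1=1, c2=53)
[Gauss-Seidel] macro 1: S0 reads c2=1 → after 1×micro: 5; S1 reads c2=1 → after 2×micro: 1; S2 reads c0=5 → after 1×micro: 7 ⇒ (c0=5, c1=1, c2=7)
[Gauss-Seidel] macro 2: S0 reads c2=7 → after 1×micro: -2; S1 reads c2=7 → after 2×micro: 1; S2 reads c0=-2 → after 1×micro: 12 ⇒ (c0=-2, c1=1, c2=12)
[Gauss-Seidel] macro 3: S0 reads c2=12 → after 1×micro: -2; S1 reads c2=12 → after 2×micro: 0; S2 reads c0=-2 → after 1×micro: 22 ⇒ (c0=-2, c1=0, c2=22)
[Gauss-Seidel] macro 4: S0 reads c2=22 → after 1×micro: 5; S1 reads c2=22 → after 2×micro: 2; S2 reads c0=5 → after 1×micro: 49 ⇒ (c0=5, c1=2, c2=49)

first divergence at macro-step: 1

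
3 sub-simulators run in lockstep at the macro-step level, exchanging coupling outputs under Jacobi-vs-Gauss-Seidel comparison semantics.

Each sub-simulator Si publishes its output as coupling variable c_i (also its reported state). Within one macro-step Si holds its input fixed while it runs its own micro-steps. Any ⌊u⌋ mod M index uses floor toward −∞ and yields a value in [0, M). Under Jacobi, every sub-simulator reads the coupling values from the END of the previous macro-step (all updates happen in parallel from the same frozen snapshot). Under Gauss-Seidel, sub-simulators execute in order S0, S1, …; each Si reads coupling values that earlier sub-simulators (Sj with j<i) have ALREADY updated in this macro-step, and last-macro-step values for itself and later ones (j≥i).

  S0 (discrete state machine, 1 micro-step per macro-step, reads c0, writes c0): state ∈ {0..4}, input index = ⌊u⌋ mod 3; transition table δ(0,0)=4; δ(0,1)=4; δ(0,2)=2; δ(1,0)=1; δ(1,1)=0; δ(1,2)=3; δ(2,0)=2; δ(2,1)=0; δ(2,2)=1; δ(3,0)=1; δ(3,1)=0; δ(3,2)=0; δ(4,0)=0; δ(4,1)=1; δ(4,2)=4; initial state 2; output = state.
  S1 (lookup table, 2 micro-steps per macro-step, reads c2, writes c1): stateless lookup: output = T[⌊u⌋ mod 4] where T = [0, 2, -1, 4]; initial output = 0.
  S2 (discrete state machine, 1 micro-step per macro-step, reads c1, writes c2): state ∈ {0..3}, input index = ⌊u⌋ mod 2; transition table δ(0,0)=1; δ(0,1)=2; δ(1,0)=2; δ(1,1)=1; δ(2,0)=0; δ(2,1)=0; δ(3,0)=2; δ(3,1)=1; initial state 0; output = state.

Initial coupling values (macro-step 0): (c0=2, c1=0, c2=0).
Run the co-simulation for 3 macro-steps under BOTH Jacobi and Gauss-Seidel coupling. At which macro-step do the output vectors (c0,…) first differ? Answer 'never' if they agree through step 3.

[Jacobi] macro 1: S0 reads c0=2 → after 1×micro: 1; S1 reads c2=0 → after 2×micro: 0; S2 reads c1=0 → after 1×micro: 1 ⇒ (c0=1, c1=0, c2=1)
[Jacobi] macro 2: S0 reads c0=1 → after 1×micro: 0; S1 reads c2=1 → after 2×micro: 2; S2 reads c1=0 → after 1×micro: 2 ⇒ (c0=0, c1=2, c2=2)
[Jacobi] macro 3: S0 reads c0=0 → after 1×micro: 4; S1 reads c2=2 → after 2×micro: -1; S2 reads c1=2 → after 1×micro: 0 ⇒ (c0=4, c1=-1, c2=0)
[Gauss-Seidel] macro 1: S0 reads c0=2 → after 1×micro: 1; S1 reads c2=0 → after 2×micro: 0; S2 reads c1=0 → after 1×micro: 1 ⇒ (c0=1, c1=0, c2=1)
[Gauss-Seidel] macro 2: S0 reads c0=1 → after 1×micro: 0; S1 reads c2=1 → after 2×micro: 2; S2 reads c1=2 → after 1×micro: 2 ⇒ (c0=0, c1=2, c2=2)
[Gauss-Seidel] macro 3: S0 reads c0=0 → after 1×micro: 4; S1 reads c2=2 → after 2×micro: -1; S2 reads c1=-1 → after 1×micro: 0 ⇒ (c0=4, c1=-1, c2=0)

first divergence at macro-step: never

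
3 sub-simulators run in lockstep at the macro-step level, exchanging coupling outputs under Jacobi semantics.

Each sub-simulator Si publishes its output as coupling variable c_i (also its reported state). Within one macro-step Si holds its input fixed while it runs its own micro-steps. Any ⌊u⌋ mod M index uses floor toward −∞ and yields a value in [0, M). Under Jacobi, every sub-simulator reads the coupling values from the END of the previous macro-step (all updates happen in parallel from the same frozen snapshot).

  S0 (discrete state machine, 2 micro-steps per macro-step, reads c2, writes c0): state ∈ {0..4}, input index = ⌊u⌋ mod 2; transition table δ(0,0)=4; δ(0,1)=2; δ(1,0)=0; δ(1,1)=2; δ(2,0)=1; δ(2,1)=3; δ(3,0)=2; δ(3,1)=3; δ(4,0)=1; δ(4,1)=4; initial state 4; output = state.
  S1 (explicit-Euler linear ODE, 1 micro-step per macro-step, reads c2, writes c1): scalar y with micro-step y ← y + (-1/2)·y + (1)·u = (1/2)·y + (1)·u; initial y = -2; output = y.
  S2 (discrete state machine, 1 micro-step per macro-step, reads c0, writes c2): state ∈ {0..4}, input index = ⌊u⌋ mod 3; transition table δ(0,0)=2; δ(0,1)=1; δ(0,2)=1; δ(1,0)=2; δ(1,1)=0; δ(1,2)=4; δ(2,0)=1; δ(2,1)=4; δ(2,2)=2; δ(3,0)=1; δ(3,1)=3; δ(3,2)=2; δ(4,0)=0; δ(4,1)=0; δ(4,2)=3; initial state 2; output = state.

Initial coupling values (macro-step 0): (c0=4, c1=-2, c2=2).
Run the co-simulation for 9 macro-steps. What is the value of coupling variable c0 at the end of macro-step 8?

c0 at macro-step 8 = 3

macro 1: S0 reads c2=2 → after 2×micro: 0; S1 reads c2=2 → after 1×micro: 1; S2 reads c0=4 → after 1×micro: 4 ⇒ (c0=0, c1=1, c2=4)
macro 2: S0 reads c2=4 → after 2×micro: 1; S1 reads c2=4 → after 1×micro: 9/2; S2 reads c0=0 → after 1×micro: 0 ⇒ (c0=1, c1=9/2, c2=0)
macro 3: S0 reads c2=0 → after 2×micro: 4; S1 reads c2=0 → after 1×micro: 9/4; S2 reads c0=1 → after 1×micro: 1 ⇒ (c0=4, c1=9/4, c2=1)
macro 4: S0 reads c2=1 → after 2×micro: 4; S1 reads c2=1 → after 1×micro: 17/8; S2 reads c0=4 → after 1×micro: 0 ⇒ (c0=4, c1=17/8, c2=0)
macro 5: S0 reads c2=0 → after 2×micro: 0; S1 reads c2=0 → after 1×micro: 17/16; S2 reads c0=4 → after 1×micro: 1 ⇒ (c0=0, c1=17/16, c2=1)
macro 6: S0 reads c2=1 → after 2×micro: 3; S1 reads c2=1 → after 1×micro: 49/32; S2 reads c0=0 → after 1×micro: 2 ⇒ (c0=3, c1=49/32, c2=2)
macro 7: S0 reads c2=2 → after 2×micro: 1; S1 reads c2=2 → after 1×micro: 177/64; S2 reads c0=3 → after 1×micro: 1 ⇒ (c0=1, c1=177/64, c2=1)
macro 8: S0 reads c2=1 → after 2×micro: 3; S1 reads c2=1 → after 1×micro: 305/128; S2 reads c0=1 → after 1×micro: 0 ⇒ (c0=3, c1=305/128, c2=0)
macro 9: S0 reads c2=0 → after 2×micro: 1; S1 reads c2=0 → after 1×micro: 305/256; S2 reads c0=3 → after 1×micro: 2 ⇒ (c0=1, c1=305/256, c2=2)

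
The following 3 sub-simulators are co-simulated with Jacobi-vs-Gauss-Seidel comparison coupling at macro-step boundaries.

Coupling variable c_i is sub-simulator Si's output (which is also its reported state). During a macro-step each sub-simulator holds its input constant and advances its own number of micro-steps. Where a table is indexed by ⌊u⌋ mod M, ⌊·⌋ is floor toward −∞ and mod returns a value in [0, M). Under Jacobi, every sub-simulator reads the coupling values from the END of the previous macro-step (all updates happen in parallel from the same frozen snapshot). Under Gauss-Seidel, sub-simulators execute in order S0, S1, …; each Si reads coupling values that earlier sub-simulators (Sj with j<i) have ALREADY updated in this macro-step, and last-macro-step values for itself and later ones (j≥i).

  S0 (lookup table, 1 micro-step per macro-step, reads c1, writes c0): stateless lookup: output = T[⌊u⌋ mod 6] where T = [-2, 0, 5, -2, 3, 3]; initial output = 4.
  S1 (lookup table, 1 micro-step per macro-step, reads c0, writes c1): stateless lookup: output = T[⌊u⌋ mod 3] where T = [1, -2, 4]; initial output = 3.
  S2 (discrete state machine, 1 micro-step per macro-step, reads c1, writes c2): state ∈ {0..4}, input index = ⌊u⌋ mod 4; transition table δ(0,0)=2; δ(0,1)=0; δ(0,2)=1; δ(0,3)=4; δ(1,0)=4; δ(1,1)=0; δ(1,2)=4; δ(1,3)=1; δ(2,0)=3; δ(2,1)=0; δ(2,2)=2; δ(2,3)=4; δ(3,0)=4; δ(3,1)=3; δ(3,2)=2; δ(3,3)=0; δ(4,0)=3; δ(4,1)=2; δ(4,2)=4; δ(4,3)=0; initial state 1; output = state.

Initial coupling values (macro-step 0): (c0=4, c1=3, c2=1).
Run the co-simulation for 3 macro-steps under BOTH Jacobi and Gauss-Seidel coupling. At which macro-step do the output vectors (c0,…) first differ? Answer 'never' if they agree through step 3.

[Jacobi] macro 1: S0 reads c1=3 → after 1×micro: -2; S1 reads c0=4 → after 1×micro: -2; S2 reads c1=3 → after 1×micro: 1 ⇒ (c0=-2, c1=-2, c2=1)
[Jacobi] macro 2: S0 reads c1=-2 → after 1×micro: 3; S1 reads c0=-2 → after 1×micro: -2; S2 reads c1=-2 → after 1×micro: 4 ⇒ (c0=3, c1=-2, c2=4)
[Jacobi] macro 3: S0 reads c1=-2 → after 1×micro: 3; S1 reads c0=3 → after 1×micro: 1; S2 reads c1=-2 → after 1×micro: 4 ⇒ (c0=3, c1=1, c2=4)
[Gauss-Seidel] macro 1: S0 reads c1=3 → after 1×micro: -2; S1 reads c0=-2 → after 1×micro: -2; S2 reads c1=-2 → after 1×micro: 4 ⇒ (c0=-2, c1=-2, c2=4)
[Gauss-Seidel] macro 2: S0 reads c1=-2 → after 1×micro: 3; S1 reads c0=3 → after 1×micro: 1; S2 reads c1=1 → after 1×micro: 2 ⇒ (c0=3, c1=1, c2=2)
[Gauss-Seidel] macro 3: S0 reads c1=1 → after 1×micro: 0; S1 reads c0=0 → after 1×micro: 1; S2 reads c1=1 → after 1×micro: 0 ⇒ (c0=0, c1=1, c2=0)

first divergence at macro-step: 1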